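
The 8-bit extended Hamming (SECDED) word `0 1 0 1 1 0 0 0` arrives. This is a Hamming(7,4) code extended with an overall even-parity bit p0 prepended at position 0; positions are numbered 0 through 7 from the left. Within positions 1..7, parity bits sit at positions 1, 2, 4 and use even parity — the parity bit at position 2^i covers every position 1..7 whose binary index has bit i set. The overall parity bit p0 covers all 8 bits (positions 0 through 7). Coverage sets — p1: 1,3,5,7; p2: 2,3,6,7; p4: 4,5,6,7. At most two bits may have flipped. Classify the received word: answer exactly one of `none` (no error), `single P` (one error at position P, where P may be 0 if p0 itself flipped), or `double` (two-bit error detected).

single 6

s1: b1⊕b3⊕b5⊕b7 = 1⊕1⊕0⊕0 = 0
s2: b2⊕b3⊕b6⊕b7 = 0⊕1⊕0⊕0 = 1
s4: b4⊕b5⊕b6⊕b7 = 1⊕0⊕0⊕0 = 1
Syndrome (s4...s1) = 110 → position 6.
Overall parity (XOR of all 8 bits, including p0): 0⊕1⊕0⊕1⊕1⊕0⊕0⊕0 = 1
Overall=1, syndrome position=6 → single-bit error at position 6.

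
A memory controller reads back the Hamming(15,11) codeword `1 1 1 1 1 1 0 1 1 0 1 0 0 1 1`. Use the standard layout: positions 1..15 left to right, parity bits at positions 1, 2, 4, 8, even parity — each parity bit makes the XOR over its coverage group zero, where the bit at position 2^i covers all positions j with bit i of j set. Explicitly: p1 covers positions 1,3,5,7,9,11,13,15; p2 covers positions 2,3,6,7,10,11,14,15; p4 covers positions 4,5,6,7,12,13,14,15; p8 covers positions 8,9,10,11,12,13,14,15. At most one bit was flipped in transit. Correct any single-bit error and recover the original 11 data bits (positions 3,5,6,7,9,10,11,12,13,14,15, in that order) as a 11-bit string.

11101011011

s1: b1⊕b3⊕b5⊕b7⊕b9⊕b11⊕b13⊕b15 = 1⊕1⊕1⊕0⊕1⊕1⊕0⊕1 = 0
s2: b2⊕b3⊕b6⊕b7⊕b10⊕b11⊕b14⊕b15 = 1⊕1⊕1⊕0⊕0⊕1⊕1⊕1 = 0
s4: b4⊕b5⊕b6⊕b7⊕b12⊕b13⊕b14⊕b15 = 1⊕1⊕1⊕0⊕0⊕0⊕1⊕1 = 1
s8: b8⊕b9⊕b10⊕b11⊕b12⊕b13⊕b14⊕b15 = 1⊕1⊕0⊕1⊕0⊕0⊕1⊕1 = 1
Syndrome (s8...s1) = 1100 → position 12.
Flip bit 12: corrected codeword = 111111011011011
Data bits at positions 3,5,6,7,9,10,11,12,13,14,15: 11101011011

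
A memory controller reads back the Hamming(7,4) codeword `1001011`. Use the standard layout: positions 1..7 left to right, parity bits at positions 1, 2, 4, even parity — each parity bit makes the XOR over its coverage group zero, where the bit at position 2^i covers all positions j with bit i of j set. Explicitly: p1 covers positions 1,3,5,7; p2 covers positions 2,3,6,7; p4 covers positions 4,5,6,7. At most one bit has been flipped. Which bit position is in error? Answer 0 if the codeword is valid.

s1: b1⊕b3⊕b5⊕b7 = 1⊕0⊕0⊕1 = 0
s2: b2⊕b3⊕b6⊕b7 = 0⊕0⊕1⊕1 = 0
s4: b4⊕b5⊕b6⊕b7 = 1⊕0⊕1⊕1 = 1
Syndrome (s4...s1) = 100 → position 4.

4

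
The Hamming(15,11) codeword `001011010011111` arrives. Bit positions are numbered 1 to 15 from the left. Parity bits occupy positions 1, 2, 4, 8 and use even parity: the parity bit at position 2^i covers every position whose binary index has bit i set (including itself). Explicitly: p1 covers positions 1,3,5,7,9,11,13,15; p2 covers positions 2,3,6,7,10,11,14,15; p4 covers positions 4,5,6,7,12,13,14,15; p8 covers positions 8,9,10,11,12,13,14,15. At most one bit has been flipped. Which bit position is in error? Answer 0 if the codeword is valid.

s1: b1⊕b3⊕b5⊕b7⊕b9⊕b11⊕b13⊕b15 = 0⊕1⊕1⊕0⊕0⊕1⊕1⊕1 = 1
s2: b2⊕b3⊕b6⊕b7⊕b10⊕b11⊕b14⊕b15 = 0⊕1⊕1⊕0⊕0⊕1⊕1⊕1 = 1
s4: b4⊕b5⊕b6⊕b7⊕b12⊕b13⊕b14⊕b15 = 0⊕1⊕1⊕0⊕1⊕1⊕1⊕1 = 0
s8: b8⊕b9⊕b10⊕b11⊕b12⊕b13⊕b14⊕b15 = 1⊕0⊕0⊕1⊕1⊕1⊕1⊕1 = 0
Syndrome (s8...s1) = 0011 → position 3.

3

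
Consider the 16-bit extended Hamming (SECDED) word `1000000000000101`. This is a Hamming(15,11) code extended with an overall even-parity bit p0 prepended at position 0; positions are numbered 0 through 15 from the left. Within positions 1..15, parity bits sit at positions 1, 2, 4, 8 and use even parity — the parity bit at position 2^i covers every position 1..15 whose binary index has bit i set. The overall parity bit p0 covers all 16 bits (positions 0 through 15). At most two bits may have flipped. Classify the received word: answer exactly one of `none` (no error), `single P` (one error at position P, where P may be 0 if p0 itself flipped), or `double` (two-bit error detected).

s1: b1⊕b3⊕b5⊕b7⊕b9⊕b11⊕b13⊕b15 = 0⊕0⊕0⊕0⊕0⊕0⊕1⊕1 = 0
s2: b2⊕b3⊕b6⊕b7⊕b10⊕b11⊕b14⊕b15 = 0⊕0⊕0⊕0⊕0⊕0⊕0⊕1 = 1
s4: b4⊕b5⊕b6⊕b7⊕b12⊕b13⊕b14⊕b15 = 0⊕0⊕0⊕0⊕0⊕1⊕0⊕1 = 0
s8: b8⊕b9⊕b10⊕b11⊕b12⊕b13⊕b14⊕b15 = 0⊕0⊕0⊕0⊕0⊕1⊕0⊕1 = 0
Syndrome (s8...s1) = 0010 → position 2.
Overall parity (XOR of all 16 bits, including p0): 1⊕0⊕0⊕0⊕0⊕0⊕0⊕0⊕0⊕0⊕0⊕0⊕0⊕1⊕0⊕1 = 1
Overall=1, syndrome position=2 → single-bit error at position 2.

single 2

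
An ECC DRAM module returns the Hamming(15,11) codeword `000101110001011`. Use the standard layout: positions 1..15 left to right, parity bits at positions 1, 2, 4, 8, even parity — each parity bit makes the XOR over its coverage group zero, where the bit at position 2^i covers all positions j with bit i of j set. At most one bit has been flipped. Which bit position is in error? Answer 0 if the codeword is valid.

s1: b1⊕b3⊕b5⊕b7⊕b9⊕b11⊕b13⊕b15 = 0⊕0⊕0⊕1⊕0⊕0⊕0⊕1 = 0
s2: b2⊕b3⊕b6⊕b7⊕b10⊕b11⊕b14⊕b15 = 0⊕0⊕1⊕1⊕0⊕0⊕1⊕1 = 0
s4: b4⊕b5⊕b6⊕b7⊕b12⊕b13⊕b14⊕b15 = 1⊕0⊕1⊕1⊕1⊕0⊕1⊕1 = 0
s8: b8⊕b9⊕b10⊕b11⊕b12⊕b13⊕b14⊕b15 = 1⊕0⊕0⊕0⊕1⊕0⊕1⊕1 = 0
Syndrome (s8...s1) = 0000 → position 0 (no error).

0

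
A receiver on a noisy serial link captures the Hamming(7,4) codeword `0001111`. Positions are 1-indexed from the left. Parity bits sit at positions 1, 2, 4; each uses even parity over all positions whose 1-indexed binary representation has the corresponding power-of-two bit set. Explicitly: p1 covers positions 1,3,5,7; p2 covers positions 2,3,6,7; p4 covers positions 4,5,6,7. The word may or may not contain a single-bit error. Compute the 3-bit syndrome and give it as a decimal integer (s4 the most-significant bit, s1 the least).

0

s1: b1⊕b3⊕b5⊕b7 = 0⊕0⊕1⊕1 = 0
s2: b2⊕b3⊕b6⊕b7 = 0⊕0⊕1⊕1 = 0
s4: b4⊕b5⊕b6⊕b7 = 1⊕1⊕1⊕1 = 0
Syndrome (s4...s1) = 000 → position 0 (no error).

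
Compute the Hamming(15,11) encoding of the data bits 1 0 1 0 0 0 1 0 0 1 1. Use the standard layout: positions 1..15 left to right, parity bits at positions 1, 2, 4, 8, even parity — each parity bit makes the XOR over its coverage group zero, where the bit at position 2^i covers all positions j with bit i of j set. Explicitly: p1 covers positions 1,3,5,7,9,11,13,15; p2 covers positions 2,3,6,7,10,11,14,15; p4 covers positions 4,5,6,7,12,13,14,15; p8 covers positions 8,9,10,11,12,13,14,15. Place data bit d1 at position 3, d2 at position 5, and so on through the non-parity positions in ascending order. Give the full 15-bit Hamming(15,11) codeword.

Place data bits at non-power-of-two positions: b3=1, b5=0, b6=1, b7=0, b9=0, b10=0, b11=1, b12=0, b13=0, b14=1, b15=1.
p1 = XOR of data positions {3,5,7,9,11,13,15} = 1⊕0⊕0⊕0⊕1⊕0⊕1 = 1
p2 = XOR of data positions {3,6,7,10,11,14,15} = 1⊕1⊕0⊕0⊕1⊕1⊕1 = 1
p4 = XOR of data positions {5,6,7,12,13,14,15} = 0⊕1⊕0⊕0⊕0⊕1⊕1 = 1
p8 = XOR of data positions {9,10,11,12,13,14,15} = 0⊕0⊕1⊕0⊕0⊕1⊕1 = 1
Codeword b1..b15 = 111101010010011

111101010010011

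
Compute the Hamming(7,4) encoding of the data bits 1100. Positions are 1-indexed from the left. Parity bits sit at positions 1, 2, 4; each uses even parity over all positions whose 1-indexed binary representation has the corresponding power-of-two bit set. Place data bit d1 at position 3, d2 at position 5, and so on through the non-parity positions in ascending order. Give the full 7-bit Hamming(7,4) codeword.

0111100

Place data bits at non-power-of-two positions: b3=1, b5=1, b6=0, b7=0.
p1 = XOR of data positions {3,5,7} = 1⊕1⊕0 = 0
p2 = XOR of data positions {3,6,7} = 1⊕0⊕0 = 1
p4 = XOR of data positions {5,6,7} = 1⊕0⊕0 = 1
Codeword b1..b7 = 0111100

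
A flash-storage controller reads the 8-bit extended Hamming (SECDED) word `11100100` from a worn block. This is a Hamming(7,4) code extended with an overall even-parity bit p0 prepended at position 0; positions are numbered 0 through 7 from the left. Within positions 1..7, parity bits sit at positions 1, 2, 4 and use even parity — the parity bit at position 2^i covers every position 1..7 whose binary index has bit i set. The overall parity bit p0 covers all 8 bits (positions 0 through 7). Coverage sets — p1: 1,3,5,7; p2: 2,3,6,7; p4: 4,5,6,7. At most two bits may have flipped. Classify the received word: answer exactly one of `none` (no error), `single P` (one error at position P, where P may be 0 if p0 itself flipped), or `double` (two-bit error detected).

s1: b1⊕b3⊕b5⊕b7 = 1⊕0⊕1⊕0 = 0
s2: b2⊕b3⊕b6⊕b7 = 1⊕0⊕0⊕0 = 1
s4: b4⊕b5⊕b6⊕b7 = 0⊕1⊕0⊕0 = 1
Syndrome (s4...s1) = 110 → position 6.
Overall parity (XOR of all 8 bits, including p0): 1⊕1⊕1⊕0⊕0⊕1⊕0⊕0 = 0
Overall=0, syndrome position=6 → double-bit error detected (uncorrectable).

double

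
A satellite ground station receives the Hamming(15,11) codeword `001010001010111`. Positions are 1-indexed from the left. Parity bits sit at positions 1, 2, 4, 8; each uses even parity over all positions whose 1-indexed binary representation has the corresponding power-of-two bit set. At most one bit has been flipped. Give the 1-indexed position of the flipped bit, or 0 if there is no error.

s1: b1⊕b3⊕b5⊕b7⊕b9⊕b11⊕b13⊕b15 = 0⊕1⊕1⊕0⊕1⊕1⊕1⊕1 = 0
s2: b2⊕b3⊕b6⊕b7⊕b10⊕b11⊕b14⊕b15 = 0⊕1⊕0⊕0⊕0⊕1⊕1⊕1 = 0
s4: b4⊕b5⊕b6⊕b7⊕b12⊕b13⊕b14⊕b15 = 0⊕1⊕0⊕0⊕0⊕1⊕1⊕1 = 0
s8: b8⊕b9⊕b10⊕b11⊕b12⊕b13⊕b14⊕b15 = 0⊕1⊕0⊕1⊕0⊕1⊕1⊕1 = 1
Syndrome (s8...s1) = 1000 → position 8.

8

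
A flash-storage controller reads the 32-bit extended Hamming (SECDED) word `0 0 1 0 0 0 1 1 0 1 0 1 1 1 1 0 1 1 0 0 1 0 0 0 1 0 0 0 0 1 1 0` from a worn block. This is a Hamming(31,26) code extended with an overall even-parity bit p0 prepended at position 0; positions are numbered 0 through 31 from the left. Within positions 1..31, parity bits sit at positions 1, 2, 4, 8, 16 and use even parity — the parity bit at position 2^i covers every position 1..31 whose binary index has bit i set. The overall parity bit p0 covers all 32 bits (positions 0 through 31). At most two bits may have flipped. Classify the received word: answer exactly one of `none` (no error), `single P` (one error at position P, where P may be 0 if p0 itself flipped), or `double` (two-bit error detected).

s1: b1⊕b3⊕b5⊕b7⊕b9⊕b11⊕b13⊕b15⊕b17⊕b19⊕b21⊕b23⊕b25⊕b27⊕b29⊕b31 = 0⊕0⊕0⊕1⊕1⊕1⊕1⊕0⊕1⊕0⊕0⊕0⊕0⊕0⊕1⊕0 = 0
s2: b2⊕b3⊕b6⊕b7⊕b10⊕b11⊕b14⊕b15⊕b18⊕b19⊕b22⊕b23⊕b26⊕b27⊕b30⊕b31 = 1⊕0⊕1⊕1⊕0⊕1⊕1⊕0⊕0⊕0⊕0⊕0⊕0⊕0⊕1⊕0 = 0
s4: b4⊕b5⊕b6⊕b7⊕b12⊕b13⊕b14⊕b15⊕b20⊕b21⊕b22⊕b23⊕b28⊕b29⊕b30⊕b31 = 0⊕0⊕1⊕1⊕1⊕1⊕1⊕0⊕1⊕0⊕0⊕0⊕0⊕1⊕1⊕0 = 0
s8: b8⊕b9⊕b10⊕b11⊕b12⊕b13⊕b14⊕b15⊕b24⊕b25⊕b26⊕b27⊕b28⊕b29⊕b30⊕b31 = 0⊕1⊕0⊕1⊕1⊕1⊕1⊕0⊕1⊕0⊕0⊕0⊕0⊕1⊕1⊕0 = 0
s16: b16⊕b17⊕b18⊕b19⊕b20⊕b21⊕b22⊕b23⊕b24⊕b25⊕b26⊕b27⊕b28⊕b29⊕b30⊕b31 = 1⊕1⊕0⊕0⊕1⊕0⊕0⊕0⊕1⊕0⊕0⊕0⊕0⊕1⊕1⊕0 = 0
Syndrome (s16...s1) = 00000 → position 0 (no error).
Overall parity (XOR of all 32 bits, including p0): 0⊕0⊕1⊕0⊕0⊕0⊕1⊕1⊕0⊕1⊕0⊕1⊕1⊕1⊕1⊕0⊕1⊕1⊕0⊕0⊕1⊕0⊕0⊕0⊕1⊕0⊕0⊕0⊕0⊕1⊕1⊕0 = 0
Overall=0, syndrome position=0 → no error.

none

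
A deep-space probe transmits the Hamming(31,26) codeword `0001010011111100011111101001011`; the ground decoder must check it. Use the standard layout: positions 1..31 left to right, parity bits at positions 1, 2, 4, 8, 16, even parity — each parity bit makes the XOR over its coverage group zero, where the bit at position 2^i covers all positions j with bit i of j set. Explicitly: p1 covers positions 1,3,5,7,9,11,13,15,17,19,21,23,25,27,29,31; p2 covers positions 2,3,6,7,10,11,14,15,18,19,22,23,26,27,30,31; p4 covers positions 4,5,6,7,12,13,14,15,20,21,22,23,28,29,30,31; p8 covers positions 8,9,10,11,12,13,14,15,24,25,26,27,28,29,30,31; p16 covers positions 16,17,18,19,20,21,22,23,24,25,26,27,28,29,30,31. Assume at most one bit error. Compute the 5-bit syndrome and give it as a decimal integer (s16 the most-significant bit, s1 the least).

0

s1: b1⊕b3⊕b5⊕b7⊕b9⊕b11⊕b13⊕b15⊕b17⊕b19⊕b21⊕b23⊕b25⊕b27⊕b29⊕b31 = 0⊕0⊕0⊕0⊕1⊕1⊕1⊕0⊕0⊕1⊕1⊕1⊕1⊕0⊕0⊕1 = 0
s2: b2⊕b3⊕b6⊕b7⊕b10⊕b11⊕b14⊕b15⊕b18⊕b19⊕b22⊕b23⊕b26⊕b27⊕b30⊕b31 = 0⊕0⊕1⊕0⊕1⊕1⊕1⊕0⊕1⊕1⊕1⊕1⊕0⊕0⊕1⊕1 = 0
s4: b4⊕b5⊕b6⊕b7⊕b12⊕b13⊕b14⊕b15⊕b20⊕b21⊕b22⊕b23⊕b28⊕b29⊕b30⊕b31 = 1⊕0⊕1⊕0⊕1⊕1⊕1⊕0⊕1⊕1⊕1⊕1⊕1⊕0⊕1⊕1 = 0
s8: b8⊕b9⊕b10⊕b11⊕b12⊕b13⊕b14⊕b15⊕b24⊕b25⊕b26⊕b27⊕b28⊕b29⊕b30⊕b31 = 0⊕1⊕1⊕1⊕1⊕1⊕1⊕0⊕0⊕1⊕0⊕0⊕1⊕0⊕1⊕1 = 0
s16: b16⊕b17⊕b18⊕b19⊕b20⊕b21⊕b22⊕b23⊕b24⊕b25⊕b26⊕b27⊕b28⊕b29⊕b30⊕b31 = 0⊕0⊕1⊕1⊕1⊕1⊕1⊕1⊕0⊕1⊕0⊕0⊕1⊕0⊕1⊕1 = 0
Syndrome (s16...s1) = 00000 → position 0 (no error).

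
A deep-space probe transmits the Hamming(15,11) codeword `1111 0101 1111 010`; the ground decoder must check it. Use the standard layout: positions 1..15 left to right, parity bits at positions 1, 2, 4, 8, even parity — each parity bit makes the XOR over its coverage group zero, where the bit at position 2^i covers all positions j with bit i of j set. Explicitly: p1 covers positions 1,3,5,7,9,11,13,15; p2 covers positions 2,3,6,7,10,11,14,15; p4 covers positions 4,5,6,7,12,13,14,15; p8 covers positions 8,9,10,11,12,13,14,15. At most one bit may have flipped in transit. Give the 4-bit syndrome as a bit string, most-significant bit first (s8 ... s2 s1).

0000

s1: b1⊕b3⊕b5⊕b7⊕b9⊕b11⊕b13⊕b15 = 1⊕1⊕0⊕0⊕1⊕1⊕0⊕0 = 0
s2: b2⊕b3⊕b6⊕b7⊕b10⊕b11⊕b14⊕b15 = 1⊕1⊕1⊕0⊕1⊕1⊕1⊕0 = 0
s4: b4⊕b5⊕b6⊕b7⊕b12⊕b13⊕b14⊕b15 = 1⊕0⊕1⊕0⊕1⊕0⊕1⊕0 = 0
s8: b8⊕b9⊕b10⊕b11⊕b12⊕b13⊕b14⊕b15 = 1⊕1⊕1⊕1⊕1⊕0⊕1⊕0 = 0
Syndrome (s8...s1) = 0000 → position 0 (no error).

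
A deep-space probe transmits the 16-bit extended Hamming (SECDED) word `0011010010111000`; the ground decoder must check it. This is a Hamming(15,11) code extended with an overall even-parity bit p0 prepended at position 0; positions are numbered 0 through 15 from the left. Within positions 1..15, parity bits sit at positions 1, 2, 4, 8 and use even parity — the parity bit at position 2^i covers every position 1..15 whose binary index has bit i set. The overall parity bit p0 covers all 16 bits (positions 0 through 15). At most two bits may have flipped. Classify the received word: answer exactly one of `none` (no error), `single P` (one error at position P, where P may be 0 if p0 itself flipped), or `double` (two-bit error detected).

single 1

s1: b1⊕b3⊕b5⊕b7⊕b9⊕b11⊕b13⊕b15 = 0⊕1⊕1⊕0⊕0⊕1⊕0⊕0 = 1
s2: b2⊕b3⊕b6⊕b7⊕b10⊕b11⊕b14⊕b15 = 1⊕1⊕0⊕0⊕1⊕1⊕0⊕0 = 0
s4: b4⊕b5⊕b6⊕b7⊕b12⊕b13⊕b14⊕b15 = 0⊕1⊕0⊕0⊕1⊕0⊕0⊕0 = 0
s8: b8⊕b9⊕b10⊕b11⊕b12⊕b13⊕b14⊕b15 = 1⊕0⊕1⊕1⊕1⊕0⊕0⊕0 = 0
Syndrome (s8...s1) = 0001 → position 1.
Overall parity (XOR of all 16 bits, including p0): 0⊕0⊕1⊕1⊕0⊕1⊕0⊕0⊕1⊕0⊕1⊕1⊕1⊕0⊕0⊕0 = 1
Overall=1, syndrome position=1 → single-bit error at position 1.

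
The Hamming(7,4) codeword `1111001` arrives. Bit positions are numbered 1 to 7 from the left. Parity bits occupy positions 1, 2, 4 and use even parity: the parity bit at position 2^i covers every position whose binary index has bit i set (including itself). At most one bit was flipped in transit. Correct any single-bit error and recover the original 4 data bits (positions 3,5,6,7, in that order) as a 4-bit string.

s1: b1⊕b3⊕b5⊕b7 = 1⊕1⊕0⊕1 = 1
s2: b2⊕b3⊕b6⊕b7 = 1⊕1⊕0⊕1 = 1
s4: b4⊕b5⊕b6⊕b7 = 1⊕0⊕0⊕1 = 0
Syndrome (s4...s1) = 011 → position 3.
Flip bit 3: corrected codeword = 1101001
Data bits at positions 3,5,6,7: 0001

0001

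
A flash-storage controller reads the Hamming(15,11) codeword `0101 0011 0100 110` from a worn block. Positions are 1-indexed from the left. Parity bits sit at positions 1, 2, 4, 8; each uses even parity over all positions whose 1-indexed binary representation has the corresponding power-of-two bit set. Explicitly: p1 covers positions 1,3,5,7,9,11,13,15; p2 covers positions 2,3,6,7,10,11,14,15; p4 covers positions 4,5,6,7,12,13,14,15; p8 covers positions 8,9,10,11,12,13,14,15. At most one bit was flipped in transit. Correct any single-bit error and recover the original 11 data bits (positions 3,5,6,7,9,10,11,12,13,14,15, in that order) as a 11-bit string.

s1: b1⊕b3⊕b5⊕b7⊕b9⊕b11⊕b13⊕b15 = 0⊕0⊕0⊕1⊕0⊕0⊕1⊕0 = 0
s2: b2⊕b3⊕b6⊕b7⊕b10⊕b11⊕b14⊕b15 = 1⊕0⊕0⊕1⊕1⊕0⊕1⊕0 = 0
s4: b4⊕b5⊕b6⊕b7⊕b12⊕b13⊕b14⊕b15 = 1⊕0⊕0⊕1⊕0⊕1⊕1⊕0 = 0
s8: b8⊕b9⊕b10⊕b11⊕b12⊕b13⊕b14⊕b15 = 1⊕0⊕1⊕0⊕0⊕1⊕1⊕0 = 0
Syndrome (s8...s1) = 0000 → position 0 (no error).
No correction needed.
Data bits at positions 3,5,6,7,9,10,11,12,13,14,15: 00010100110

00010100110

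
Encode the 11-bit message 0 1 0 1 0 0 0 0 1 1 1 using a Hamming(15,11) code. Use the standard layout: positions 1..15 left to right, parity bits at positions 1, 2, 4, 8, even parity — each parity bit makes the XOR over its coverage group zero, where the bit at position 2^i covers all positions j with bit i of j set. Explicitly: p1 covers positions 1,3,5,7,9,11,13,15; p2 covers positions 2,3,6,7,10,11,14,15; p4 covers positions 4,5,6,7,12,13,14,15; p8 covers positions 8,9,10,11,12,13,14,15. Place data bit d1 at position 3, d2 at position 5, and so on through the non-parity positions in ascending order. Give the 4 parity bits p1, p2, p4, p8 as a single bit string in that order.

Place data bits at non-power-of-two positions: b3=0, b5=1, b6=0, b7=1, b9=0, b10=0, b11=0, b12=0, b13=1, b14=1, b15=1.
p1 = XOR of data positions {3,5,7,9,11,13,15} = 0⊕1⊕1⊕0⊕0⊕1⊕1 = 0
p2 = XOR of data positions {3,6,7,10,11,14,15} = 0⊕0⊕1⊕0⊕0⊕1⊕1 = 1
p4 = XOR of data positions {5,6,7,12,13,14,15} = 1⊕0⊕1⊕0⊕1⊕1⊕1 = 1
p8 = XOR of data positions {9,10,11,12,13,14,15} = 0⊕0⊕0⊕0⊕1⊕1⊕1 = 1
Parity bits p1,p2,p4,p8 = 0111

0111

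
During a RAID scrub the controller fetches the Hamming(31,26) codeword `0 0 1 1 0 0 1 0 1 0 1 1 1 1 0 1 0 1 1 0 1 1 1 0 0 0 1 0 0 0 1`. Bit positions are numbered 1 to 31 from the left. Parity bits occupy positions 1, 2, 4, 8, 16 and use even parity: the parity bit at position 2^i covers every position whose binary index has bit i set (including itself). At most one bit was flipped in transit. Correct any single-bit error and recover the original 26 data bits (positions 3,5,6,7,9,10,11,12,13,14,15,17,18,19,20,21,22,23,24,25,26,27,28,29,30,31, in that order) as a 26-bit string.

s1: b1⊕b3⊕b5⊕b7⊕b9⊕b11⊕b13⊕b15⊕b17⊕b19⊕b21⊕b23⊕b25⊕b27⊕b29⊕b31 = 0⊕1⊕0⊕1⊕1⊕1⊕1⊕0⊕0⊕1⊕1⊕1⊕0⊕1⊕0⊕1 = 0
s2: b2⊕b3⊕b6⊕b7⊕b10⊕b11⊕b14⊕b15⊕b18⊕b19⊕b22⊕b23⊕b26⊕b27⊕b30⊕b31 = 0⊕1⊕0⊕1⊕0⊕1⊕1⊕0⊕1⊕1⊕1⊕1⊕0⊕1⊕0⊕1 = 0
s4: b4⊕b5⊕b6⊕b7⊕b12⊕b13⊕b14⊕b15⊕b20⊕b21⊕b22⊕b23⊕b28⊕b29⊕b30⊕b31 = 1⊕0⊕0⊕1⊕1⊕1⊕1⊕0⊕0⊕1⊕1⊕1⊕0⊕0⊕0⊕1 = 1
s8: b8⊕b9⊕b10⊕b11⊕b12⊕b13⊕b14⊕b15⊕b24⊕b25⊕b26⊕b27⊕b28⊕b29⊕b30⊕b31 = 0⊕1⊕0⊕1⊕1⊕1⊕1⊕0⊕0⊕0⊕0⊕1⊕0⊕0⊕0⊕1 = 1
s16: b16⊕b17⊕b18⊕b19⊕b20⊕b21⊕b22⊕b23⊕b24⊕b25⊕b26⊕b27⊕b28⊕b29⊕b30⊕b31 = 1⊕0⊕1⊕1⊕0⊕1⊕1⊕1⊕0⊕0⊕0⊕1⊕0⊕0⊕0⊕1 = 0
Syndrome (s16...s1) = 01100 → position 12.
Flip bit 12: corrected codeword = 0011001010101101011011100010001
Data bits at positions 3,5,6,7,9,10,11,12,13,14,15,17,18,19,20,21,22,23,24,25,26,27,28,29,30,31: 10011010110011011100010001

10011010110011011100010001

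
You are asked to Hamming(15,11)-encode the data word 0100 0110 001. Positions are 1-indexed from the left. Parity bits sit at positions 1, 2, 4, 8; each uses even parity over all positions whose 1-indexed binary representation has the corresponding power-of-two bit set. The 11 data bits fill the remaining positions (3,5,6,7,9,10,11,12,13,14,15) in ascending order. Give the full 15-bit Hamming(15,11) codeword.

110010010110001

Place data bits at non-power-of-two positions: b3=0, b5=1, b6=0, b7=0, b9=0, b10=1, b11=1, b12=0, b13=0, b14=0, b15=1.
p1 = XOR of data positions {3,5,7,9,11,13,15} = 0⊕1⊕0⊕0⊕1⊕0⊕1 = 1
p2 = XOR of data positions {3,6,7,10,11,14,15} = 0⊕0⊕0⊕1⊕1⊕0⊕1 = 1
p4 = XOR of data positions {5,6,7,12,13,14,15} = 1⊕0⊕0⊕0⊕0⊕0⊕1 = 0
p8 = XOR of data positions {9,10,11,12,13,14,15} = 0⊕1⊕1⊕0⊕0⊕0⊕1 = 1
Codeword b1..b15 = 110010010110001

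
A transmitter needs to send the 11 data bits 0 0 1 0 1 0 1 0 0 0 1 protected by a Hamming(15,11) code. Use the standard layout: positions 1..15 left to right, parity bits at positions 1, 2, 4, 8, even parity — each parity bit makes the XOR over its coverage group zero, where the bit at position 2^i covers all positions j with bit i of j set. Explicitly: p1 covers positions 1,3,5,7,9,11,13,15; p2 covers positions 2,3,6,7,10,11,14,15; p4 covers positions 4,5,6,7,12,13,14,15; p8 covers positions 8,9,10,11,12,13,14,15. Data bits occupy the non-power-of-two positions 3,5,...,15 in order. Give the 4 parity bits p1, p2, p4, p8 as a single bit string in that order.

Place data bits at non-power-of-two positions: b3=0, b5=0, b6=1, b7=0, b9=1, b10=0, b11=1, b12=0, b13=0, b14=0, b15=1.
p1 = XOR of data positions {3,5,7,9,11,13,15} = 0⊕0⊕0⊕1⊕1⊕0⊕1 = 1
p2 = XOR of data positions {3,6,7,10,11,14,15} = 0⊕1⊕0⊕0⊕1⊕0⊕1 = 1
p4 = XOR of data positions {5,6,7,12,13,14,15} = 0⊕1⊕0⊕0⊕0⊕0⊕1 = 0
p8 = XOR of data positions {9,10,11,12,13,14,15} = 1⊕0⊕1⊕0⊕0⊕0⊕1 = 1
Parity bits p1,p2,p4,p8 = 1101

1101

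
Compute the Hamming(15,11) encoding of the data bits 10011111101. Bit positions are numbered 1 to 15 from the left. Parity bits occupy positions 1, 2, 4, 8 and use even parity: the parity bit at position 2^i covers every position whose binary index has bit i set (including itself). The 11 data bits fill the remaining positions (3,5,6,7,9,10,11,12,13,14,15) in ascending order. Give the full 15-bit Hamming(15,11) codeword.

011000101111101

Place data bits at non-power-of-two positions: b3=1, b5=0, b6=0, b7=1, b9=1, b10=1, b11=1, b12=1, b13=1, b14=0, b15=1.
p1 = XOR of data positions {3,5,7,9,11,13,15} = 1⊕0⊕1⊕1⊕1⊕1⊕1 = 0
p2 = XOR of data positions {3,6,7,10,11,14,15} = 1⊕0⊕1⊕1⊕1⊕0⊕1 = 1
p4 = XOR of data positions {5,6,7,12,13,14,15} = 0⊕0⊕1⊕1⊕1⊕0⊕1 = 0
p8 = XOR of data positions {9,10,11,12,13,14,15} = 1⊕1⊕1⊕1⊕1⊕0⊕1 = 0
Codeword b1..b15 = 011000101111101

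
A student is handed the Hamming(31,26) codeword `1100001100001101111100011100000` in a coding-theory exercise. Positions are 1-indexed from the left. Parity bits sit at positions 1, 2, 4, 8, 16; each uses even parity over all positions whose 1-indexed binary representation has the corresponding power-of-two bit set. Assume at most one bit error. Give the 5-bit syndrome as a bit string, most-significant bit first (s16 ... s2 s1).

s1: b1⊕b3⊕b5⊕b7⊕b9⊕b11⊕b13⊕b15⊕b17⊕b19⊕b21⊕b23⊕b25⊕b27⊕b29⊕b31 = 1⊕0⊕0⊕1⊕0⊕0⊕1⊕0⊕1⊕1⊕0⊕0⊕1⊕0⊕0⊕0 = 0
s2: b2⊕b3⊕b6⊕b7⊕b10⊕b11⊕b14⊕b15⊕b18⊕b19⊕b22⊕b23⊕b26⊕b27⊕b30⊕b31 = 1⊕0⊕0⊕1⊕0⊕0⊕1⊕0⊕1⊕1⊕0⊕0⊕1⊕0⊕0⊕0 = 0
s4: b4⊕b5⊕b6⊕b7⊕b12⊕b13⊕b14⊕b15⊕b20⊕b21⊕b22⊕b23⊕b28⊕b29⊕b30⊕b31 = 0⊕0⊕0⊕1⊕0⊕1⊕1⊕0⊕1⊕0⊕0⊕0⊕0⊕0⊕0⊕0 = 0
s8: b8⊕b9⊕b10⊕b11⊕b12⊕b13⊕b14⊕b15⊕b24⊕b25⊕b26⊕b27⊕b28⊕b29⊕b30⊕b31 = 1⊕0⊕0⊕0⊕0⊕1⊕1⊕0⊕1⊕1⊕1⊕0⊕0⊕0⊕0⊕0 = 0
s16: b16⊕b17⊕b18⊕b19⊕b20⊕b21⊕b22⊕b23⊕b24⊕b25⊕b26⊕b27⊕b28⊕b29⊕b30⊕b31 = 1⊕1⊕1⊕1⊕1⊕0⊕0⊕0⊕1⊕1⊕1⊕0⊕0⊕0⊕0⊕0 = 0
Syndrome (s16...s1) = 00000 → position 0 (no error).

00000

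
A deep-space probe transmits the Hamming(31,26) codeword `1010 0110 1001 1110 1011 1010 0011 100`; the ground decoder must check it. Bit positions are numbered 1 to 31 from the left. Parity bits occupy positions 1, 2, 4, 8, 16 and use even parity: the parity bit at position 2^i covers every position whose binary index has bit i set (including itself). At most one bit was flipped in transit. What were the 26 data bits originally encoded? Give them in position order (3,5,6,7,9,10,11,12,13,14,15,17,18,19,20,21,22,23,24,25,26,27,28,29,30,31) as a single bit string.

10111001111101110100011100

s1: b1⊕b3⊕b5⊕b7⊕b9⊕b11⊕b13⊕b15⊕b17⊕b19⊕b21⊕b23⊕b25⊕b27⊕b29⊕b31 = 1⊕1⊕0⊕1⊕1⊕0⊕1⊕1⊕1⊕1⊕1⊕1⊕0⊕1⊕1⊕0 = 0
s2: b2⊕b3⊕b6⊕b7⊕b10⊕b11⊕b14⊕b15⊕b18⊕b19⊕b22⊕b23⊕b26⊕b27⊕b30⊕b31 = 0⊕1⊕1⊕1⊕0⊕0⊕1⊕1⊕0⊕1⊕0⊕1⊕0⊕1⊕0⊕0 = 0
s4: b4⊕b5⊕b6⊕b7⊕b12⊕b13⊕b14⊕b15⊕b20⊕b21⊕b22⊕b23⊕b28⊕b29⊕b30⊕b31 = 0⊕0⊕1⊕1⊕1⊕1⊕1⊕1⊕1⊕1⊕0⊕1⊕1⊕1⊕0⊕0 = 1
s8: b8⊕b9⊕b10⊕b11⊕b12⊕b13⊕b14⊕b15⊕b24⊕b25⊕b26⊕b27⊕b28⊕b29⊕b30⊕b31 = 0⊕1⊕0⊕0⊕1⊕1⊕1⊕1⊕0⊕0⊕0⊕1⊕1⊕1⊕0⊕0 = 0
s16: b16⊕b17⊕b18⊕b19⊕b20⊕b21⊕b22⊕b23⊕b24⊕b25⊕b26⊕b27⊕b28⊕b29⊕b30⊕b31 = 0⊕1⊕0⊕1⊕1⊕1⊕0⊕1⊕0⊕0⊕0⊕1⊕1⊕1⊕0⊕0 = 0
Syndrome (s16...s1) = 00100 → position 4.
Flip bit 4: corrected codeword = 1011011010011110101110100011100
Data bits at positions 3,5,6,7,9,10,11,12,13,14,15,17,18,19,20,21,22,23,24,25,26,27,28,29,30,31: 10111001111101110100011100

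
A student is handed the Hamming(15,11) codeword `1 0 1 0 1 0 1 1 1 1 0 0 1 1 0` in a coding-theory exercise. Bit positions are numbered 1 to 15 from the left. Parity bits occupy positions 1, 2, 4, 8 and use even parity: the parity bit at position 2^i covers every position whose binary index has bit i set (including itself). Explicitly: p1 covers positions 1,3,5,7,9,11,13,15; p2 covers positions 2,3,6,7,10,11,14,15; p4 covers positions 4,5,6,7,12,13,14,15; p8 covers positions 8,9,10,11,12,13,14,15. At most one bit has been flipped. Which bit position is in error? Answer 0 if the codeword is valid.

s1: b1⊕b3⊕b5⊕b7⊕b9⊕b11⊕b13⊕b15 = 1⊕1⊕1⊕1⊕1⊕0⊕1⊕0 = 0
s2: b2⊕b3⊕b6⊕b7⊕b10⊕b11⊕b14⊕b15 = 0⊕1⊕0⊕1⊕1⊕0⊕1⊕0 = 0
s4: b4⊕b5⊕b6⊕b7⊕b12⊕b13⊕b14⊕b15 = 0⊕1⊕0⊕1⊕0⊕1⊕1⊕0 = 0
s8: b8⊕b9⊕b10⊕b11⊕b12⊕b13⊕b14⊕b15 = 1⊕1⊕1⊕0⊕0⊕1⊕1⊕0 = 1
Syndrome (s8...s1) = 1000 → position 8.

8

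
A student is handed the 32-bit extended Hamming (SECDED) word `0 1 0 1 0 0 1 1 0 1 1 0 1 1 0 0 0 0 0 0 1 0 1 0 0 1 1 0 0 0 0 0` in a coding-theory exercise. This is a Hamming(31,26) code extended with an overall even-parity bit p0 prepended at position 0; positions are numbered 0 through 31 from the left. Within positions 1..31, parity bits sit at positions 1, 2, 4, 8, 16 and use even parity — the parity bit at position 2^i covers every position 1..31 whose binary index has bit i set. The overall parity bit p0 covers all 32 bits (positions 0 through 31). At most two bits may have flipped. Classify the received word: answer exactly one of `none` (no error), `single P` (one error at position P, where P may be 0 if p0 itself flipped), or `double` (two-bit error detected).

s1: b1⊕b3⊕b5⊕b7⊕b9⊕b11⊕b13⊕b15⊕b17⊕b19⊕b21⊕b23⊕b25⊕b27⊕b29⊕b31 = 1⊕1⊕0⊕1⊕1⊕0⊕1⊕0⊕0⊕0⊕0⊕0⊕1⊕0⊕0⊕0 = 0
s2: b2⊕b3⊕b6⊕b7⊕b10⊕b11⊕b14⊕b15⊕b18⊕b19⊕b22⊕b23⊕b26⊕b27⊕b30⊕b31 = 0⊕1⊕1⊕1⊕1⊕0⊕0⊕0⊕0⊕0⊕1⊕0⊕1⊕0⊕0⊕0 = 0
s4: b4⊕b5⊕b6⊕b7⊕b12⊕b13⊕b14⊕b15⊕b20⊕b21⊕b22⊕b23⊕b28⊕b29⊕b30⊕b31 = 0⊕0⊕1⊕1⊕1⊕1⊕0⊕0⊕1⊕0⊕1⊕0⊕0⊕0⊕0⊕0 = 0
s8: b8⊕b9⊕b10⊕b11⊕b12⊕b13⊕b14⊕b15⊕b24⊕b25⊕b26⊕b27⊕b28⊕b29⊕b30⊕b31 = 0⊕1⊕1⊕0⊕1⊕1⊕0⊕0⊕0⊕1⊕1⊕0⊕0⊕0⊕0⊕0 = 0
s16: b16⊕b17⊕b18⊕b19⊕b20⊕b21⊕b22⊕b23⊕b24⊕b25⊕b26⊕b27⊕b28⊕b29⊕b30⊕b31 = 0⊕0⊕0⊕0⊕1⊕0⊕1⊕0⊕0⊕1⊕1⊕0⊕0⊕0⊕0⊕0 = 0
Syndrome (s16...s1) = 00000 → position 0 (no error).
Overall parity (XOR of all 32 bits, including p0): 0⊕1⊕0⊕1⊕0⊕0⊕1⊕1⊕0⊕1⊕1⊕0⊕1⊕1⊕0⊕0⊕0⊕0⊕0⊕0⊕1⊕0⊕1⊕0⊕0⊕1⊕1⊕0⊕0⊕0⊕0⊕0 = 0
Overall=0, syndrome position=0 → no error.

none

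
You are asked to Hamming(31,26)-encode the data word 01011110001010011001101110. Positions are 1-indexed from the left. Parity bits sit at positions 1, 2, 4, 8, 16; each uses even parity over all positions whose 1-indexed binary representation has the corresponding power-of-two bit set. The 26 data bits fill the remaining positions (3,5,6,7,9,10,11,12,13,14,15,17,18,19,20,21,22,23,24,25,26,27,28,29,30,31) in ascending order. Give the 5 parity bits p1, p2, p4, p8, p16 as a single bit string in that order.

Place data bits at non-power-of-two positions: b3=0, b5=1, b6=0, b7=1, b9=1, b10=1, b11=1, b12=0, b13=0, b14=0, b15=1, b17=0, b18=1, b19=0, b20=0, b21=1, b22=1, b23=0, b24=0, b25=1, b26=1, b27=0, b28=1, b29=1, b30=1, b31=0.
p1 = XOR of data positions {3,5,7,9,11,13,15,17,19,21,23,25,27,29,31} = 0⊕1⊕1⊕1⊕1⊕0⊕1⊕0⊕0⊕1⊕0⊕1⊕0⊕1⊕0 = 0
p2 = XOR of data positions {3,6,7,10,11,14,15,18,19,22,23,26,27,30,31} = 0⊕0⊕1⊕1⊕1⊕0⊕1⊕1⊕0⊕1⊕0⊕1⊕0⊕1⊕0 = 0
p4 = XOR of data positions {5,6,7,12,13,14,15,20,21,22,23,28,29,30,31} = 1⊕0⊕1⊕0⊕0⊕0⊕1⊕0⊕1⊕1⊕0⊕1⊕1⊕1⊕0 = 0
p8 = XOR of data positions {9,10,11,12,13,14,15,24,25,26,27,28,29,30,31} = 1⊕1⊕1⊕0⊕0⊕0⊕1⊕0⊕1⊕1⊕0⊕1⊕1⊕1⊕0 = 1
p16 = XOR of data positions {17,18,19,20,21,22,23,24,25,26,27,28,29,30,31} = 0⊕1⊕0⊕0⊕1⊕1⊕0⊕0⊕1⊕1⊕0⊕1⊕1⊕1⊕0 = 0
Parity bits p1,p2,p4,p8,p16 = 00010

00010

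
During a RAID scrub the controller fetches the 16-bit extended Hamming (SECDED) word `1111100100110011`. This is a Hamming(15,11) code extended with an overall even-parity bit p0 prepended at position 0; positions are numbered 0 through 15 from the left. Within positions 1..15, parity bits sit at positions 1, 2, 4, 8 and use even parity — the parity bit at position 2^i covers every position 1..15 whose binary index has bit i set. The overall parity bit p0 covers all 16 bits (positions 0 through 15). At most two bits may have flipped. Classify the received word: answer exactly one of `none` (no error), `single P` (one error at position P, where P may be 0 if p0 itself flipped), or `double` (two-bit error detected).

s1: b1⊕b3⊕b5⊕b7⊕b9⊕b11⊕b13⊕b15 = 1⊕1⊕0⊕1⊕0⊕1⊕0⊕1 = 1
s2: b2⊕b3⊕b6⊕b7⊕b10⊕b11⊕b14⊕b15 = 1⊕1⊕0⊕1⊕1⊕1⊕1⊕1 = 1
s4: b4⊕b5⊕b6⊕b7⊕b12⊕b13⊕b14⊕b15 = 1⊕0⊕0⊕1⊕0⊕0⊕1⊕1 = 0
s8: b8⊕b9⊕b10⊕b11⊕b12⊕b13⊕b14⊕b15 = 0⊕0⊕1⊕1⊕0⊕0⊕1⊕1 = 0
Syndrome (s8...s1) = 0011 → position 3.
Overall parity (XOR of all 16 bits, including p0): 1⊕1⊕1⊕1⊕1⊕0⊕0⊕1⊕0⊕0⊕1⊕1⊕0⊕0⊕1⊕1 = 0
Overall=0, syndrome position=3 → double-bit error detected (uncorrectable).

double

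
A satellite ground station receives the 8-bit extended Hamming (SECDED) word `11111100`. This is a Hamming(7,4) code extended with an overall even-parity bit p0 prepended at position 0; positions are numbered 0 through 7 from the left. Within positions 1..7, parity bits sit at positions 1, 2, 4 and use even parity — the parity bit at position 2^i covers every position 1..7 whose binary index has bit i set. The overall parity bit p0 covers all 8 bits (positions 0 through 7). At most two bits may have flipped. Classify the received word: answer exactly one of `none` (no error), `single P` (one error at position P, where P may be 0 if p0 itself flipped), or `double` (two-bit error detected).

s1: b1⊕b3⊕b5⊕b7 = 1⊕1⊕1⊕0 = 1
s2: b2⊕b3⊕b6⊕b7 = 1⊕1⊕0⊕0 = 0
s4: b4⊕b5⊕b6⊕b7 = 1⊕1⊕0⊕0 = 0
Syndrome (s4...s1) = 001 → position 1.
Overall parity (XOR of all 8 bits, including p0): 1⊕1⊕1⊕1⊕1⊕1⊕0⊕0 = 0
Overall=0, syndrome position=1 → double-bit error detected (uncorrectable).

double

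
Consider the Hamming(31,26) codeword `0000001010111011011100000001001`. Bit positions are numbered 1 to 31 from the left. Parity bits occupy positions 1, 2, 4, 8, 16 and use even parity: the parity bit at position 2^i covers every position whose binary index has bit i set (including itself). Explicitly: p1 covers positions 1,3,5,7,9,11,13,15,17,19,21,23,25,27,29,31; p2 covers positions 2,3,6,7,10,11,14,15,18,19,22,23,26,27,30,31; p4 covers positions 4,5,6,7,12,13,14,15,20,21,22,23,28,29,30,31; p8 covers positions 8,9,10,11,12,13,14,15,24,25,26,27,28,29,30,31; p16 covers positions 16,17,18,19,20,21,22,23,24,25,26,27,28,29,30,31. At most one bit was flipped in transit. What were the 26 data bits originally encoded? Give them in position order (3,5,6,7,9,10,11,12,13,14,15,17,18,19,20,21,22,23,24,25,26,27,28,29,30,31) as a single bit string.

s1: b1⊕b3⊕b5⊕b7⊕b9⊕b11⊕b13⊕b15⊕b17⊕b19⊕b21⊕b23⊕b25⊕b27⊕b29⊕b31 = 0⊕0⊕0⊕1⊕1⊕1⊕1⊕1⊕0⊕1⊕0⊕0⊕0⊕0⊕0⊕1 = 1
s2: b2⊕b3⊕b6⊕b7⊕b10⊕b11⊕b14⊕b15⊕b18⊕b19⊕b22⊕b23⊕b26⊕b27⊕b30⊕b31 = 0⊕0⊕0⊕1⊕0⊕1⊕0⊕1⊕1⊕1⊕0⊕0⊕0⊕0⊕0⊕1 = 0
s4: b4⊕b5⊕b6⊕b7⊕b12⊕b13⊕b14⊕b15⊕b20⊕b21⊕b22⊕b23⊕b28⊕b29⊕b30⊕b31 = 0⊕0⊕0⊕1⊕1⊕1⊕0⊕1⊕1⊕0⊕0⊕0⊕1⊕0⊕0⊕1 = 1
s8: b8⊕b9⊕b10⊕b11⊕b12⊕b13⊕b14⊕b15⊕b24⊕b25⊕b26⊕b27⊕b28⊕b29⊕b30⊕b31 = 0⊕1⊕0⊕1⊕1⊕1⊕0⊕1⊕0⊕0⊕0⊕0⊕1⊕0⊕0⊕1 = 1
s16: b16⊕b17⊕b18⊕b19⊕b20⊕b21⊕b22⊕b23⊕b24⊕b25⊕b26⊕b27⊕b28⊕b29⊕b30⊕b31 = 1⊕0⊕1⊕1⊕1⊕0⊕0⊕0⊕0⊕0⊕0⊕0⊕1⊕0⊕0⊕1 = 0
Syndrome (s16...s1) = 01101 → position 13.
Flip bit 13: corrected codeword = 0000001010110011011100000001001
Data bits at positions 3,5,6,7,9,10,11,12,13,14,15,17,18,19,20,21,22,23,24,25,26,27,28,29,30,31: 00011011001011100000001001

00011011001011100000001001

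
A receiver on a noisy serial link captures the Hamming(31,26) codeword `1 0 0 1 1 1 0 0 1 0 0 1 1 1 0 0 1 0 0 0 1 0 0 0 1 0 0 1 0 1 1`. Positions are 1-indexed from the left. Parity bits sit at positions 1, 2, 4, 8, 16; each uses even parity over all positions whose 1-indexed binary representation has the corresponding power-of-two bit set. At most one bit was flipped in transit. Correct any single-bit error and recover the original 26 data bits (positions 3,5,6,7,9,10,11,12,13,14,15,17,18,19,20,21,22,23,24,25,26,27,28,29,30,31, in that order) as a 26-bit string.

s1: b1⊕b3⊕b5⊕b7⊕b9⊕b11⊕b13⊕b15⊕b17⊕b19⊕b21⊕b23⊕b25⊕b27⊕b29⊕b31 = 1⊕0⊕1⊕0⊕1⊕0⊕1⊕0⊕1⊕0⊕1⊕0⊕1⊕0⊕0⊕1 = 0
s2: b2⊕b3⊕b6⊕b7⊕b10⊕b11⊕b14⊕b15⊕b18⊕b19⊕b22⊕b23⊕b26⊕b27⊕b30⊕b31 = 0⊕0⊕1⊕0⊕0⊕0⊕1⊕0⊕0⊕0⊕0⊕0⊕0⊕0⊕1⊕1 = 0
s4: b4⊕b5⊕b6⊕b7⊕b12⊕b13⊕b14⊕b15⊕b20⊕b21⊕b22⊕b23⊕b28⊕b29⊕b30⊕b31 = 1⊕1⊕1⊕0⊕1⊕1⊕1⊕0⊕0⊕1⊕0⊕0⊕1⊕0⊕1⊕1 = 0
s8: b8⊕b9⊕b10⊕b11⊕b12⊕b13⊕b14⊕b15⊕b24⊕b25⊕b26⊕b27⊕b28⊕b29⊕b30⊕b31 = 0⊕1⊕0⊕0⊕1⊕1⊕1⊕0⊕0⊕1⊕0⊕0⊕1⊕0⊕1⊕1 = 0
s16: b16⊕b17⊕b18⊕b19⊕b20⊕b21⊕b22⊕b23⊕b24⊕b25⊕b26⊕b27⊕b28⊕b29⊕b30⊕b31 = 0⊕1⊕0⊕0⊕0⊕1⊕0⊕0⊕0⊕1⊕0⊕0⊕1⊕0⊕1⊕1 = 0
Syndrome (s16...s1) = 00000 → position 0 (no error).
No correction needed.
Data bits at positions 3,5,6,7,9,10,11,12,13,14,15,17,18,19,20,21,22,23,24,25,26,27,28,29,30,31: 01101001110100010001001011

01101001110100010001001011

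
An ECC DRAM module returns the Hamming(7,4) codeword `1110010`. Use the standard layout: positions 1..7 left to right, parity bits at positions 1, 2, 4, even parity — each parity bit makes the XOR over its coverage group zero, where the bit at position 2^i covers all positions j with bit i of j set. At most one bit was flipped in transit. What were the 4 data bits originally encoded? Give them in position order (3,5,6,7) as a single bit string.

1000

s1: b1⊕b3⊕b5⊕b7 = 1⊕1⊕0⊕0 = 0
s2: b2⊕b3⊕b6⊕b7 = 1⊕1⊕1⊕0 = 1
s4: b4⊕b5⊕b6⊕b7 = 0⊕0⊕1⊕0 = 1
Syndrome (s4...s1) = 110 → position 6.
Flip bit 6: corrected codeword = 1110000
Data bits at positions 3,5,6,7: 1000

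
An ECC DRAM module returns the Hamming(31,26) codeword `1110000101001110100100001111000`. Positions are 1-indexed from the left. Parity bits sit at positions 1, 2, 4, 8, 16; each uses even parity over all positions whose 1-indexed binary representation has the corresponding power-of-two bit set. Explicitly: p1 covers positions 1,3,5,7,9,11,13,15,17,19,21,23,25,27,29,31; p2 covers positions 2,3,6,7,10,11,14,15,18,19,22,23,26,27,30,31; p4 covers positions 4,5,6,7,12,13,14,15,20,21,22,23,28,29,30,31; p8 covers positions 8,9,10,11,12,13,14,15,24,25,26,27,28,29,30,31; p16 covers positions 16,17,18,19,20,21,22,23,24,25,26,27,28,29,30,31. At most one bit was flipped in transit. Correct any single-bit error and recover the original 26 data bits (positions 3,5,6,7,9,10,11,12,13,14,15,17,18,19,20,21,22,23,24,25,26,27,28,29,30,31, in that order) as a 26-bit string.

10000100110100100001111000

s1: b1⊕b3⊕b5⊕b7⊕b9⊕b11⊕b13⊕b15⊕b17⊕b19⊕b21⊕b23⊕b25⊕b27⊕b29⊕b31 = 1⊕1⊕0⊕0⊕0⊕0⊕1⊕1⊕1⊕0⊕0⊕0⊕1⊕1⊕0⊕0 = 1
s2: b2⊕b3⊕b6⊕b7⊕b10⊕b11⊕b14⊕b15⊕b18⊕b19⊕b22⊕b23⊕b26⊕b27⊕b30⊕b31 = 1⊕1⊕0⊕0⊕1⊕0⊕1⊕1⊕0⊕0⊕0⊕0⊕1⊕1⊕0⊕0 = 1
s4: b4⊕b5⊕b6⊕b7⊕b12⊕b13⊕b14⊕b15⊕b20⊕b21⊕b22⊕b23⊕b28⊕b29⊕b30⊕b31 = 0⊕0⊕0⊕0⊕0⊕1⊕1⊕1⊕1⊕0⊕0⊕0⊕1⊕0⊕0⊕0 = 1
s8: b8⊕b9⊕b10⊕b11⊕b12⊕b13⊕b14⊕b15⊕b24⊕b25⊕b26⊕b27⊕b28⊕b29⊕b30⊕b31 = 1⊕0⊕1⊕0⊕0⊕1⊕1⊕1⊕0⊕1⊕1⊕1⊕1⊕0⊕0⊕0 = 1
s16: b16⊕b17⊕b18⊕b19⊕b20⊕b21⊕b22⊕b23⊕b24⊕b25⊕b26⊕b27⊕b28⊕b29⊕b30⊕b31 = 0⊕1⊕0⊕0⊕1⊕0⊕0⊕0⊕0⊕1⊕1⊕1⊕1⊕0⊕0⊕0 = 0
Syndrome (s16...s1) = 01111 → position 15.
Flip bit 15: corrected codeword = 1110000101001100100100001111000
Data bits at positions 3,5,6,7,9,10,11,12,13,14,15,17,18,19,20,21,22,23,24,25,26,27,28,29,30,31: 10000100110100100001111000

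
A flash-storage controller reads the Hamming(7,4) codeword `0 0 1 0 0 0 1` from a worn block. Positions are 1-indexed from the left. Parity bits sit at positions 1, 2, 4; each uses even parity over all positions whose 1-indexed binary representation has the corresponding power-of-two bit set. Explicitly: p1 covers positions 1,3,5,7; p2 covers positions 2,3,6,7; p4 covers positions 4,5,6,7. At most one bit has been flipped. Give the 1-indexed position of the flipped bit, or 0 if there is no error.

s1: b1⊕b3⊕b5⊕b7 = 0⊕1⊕0⊕1 = 0
s2: b2⊕b3⊕b6⊕b7 = 0⊕1⊕0⊕1 = 0
s4: b4⊕b5⊕b6⊕b7 = 0⊕0⊕0⊕1 = 1
Syndrome (s4...s1) = 100 → position 4.

4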